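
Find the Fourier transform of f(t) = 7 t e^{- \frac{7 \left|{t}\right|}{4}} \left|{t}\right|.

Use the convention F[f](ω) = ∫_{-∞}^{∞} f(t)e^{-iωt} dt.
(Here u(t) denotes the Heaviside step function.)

F(ω) = \frac{7168 i \omega \left(16 \omega^{2} - 147\right)}{\left(16 \omega^{2} + 49\right)^{3}}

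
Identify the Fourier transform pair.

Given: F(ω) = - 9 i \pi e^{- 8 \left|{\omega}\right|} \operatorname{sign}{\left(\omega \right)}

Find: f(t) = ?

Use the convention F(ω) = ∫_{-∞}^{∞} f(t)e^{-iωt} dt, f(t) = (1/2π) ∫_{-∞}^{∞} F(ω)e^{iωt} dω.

f(t) = \frac{9 t}{t^{2} + 64}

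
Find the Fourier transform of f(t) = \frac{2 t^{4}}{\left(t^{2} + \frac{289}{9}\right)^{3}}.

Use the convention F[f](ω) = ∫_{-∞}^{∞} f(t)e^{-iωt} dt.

F(ω) = \frac{\pi \left(289 \omega^{2} - 255 \left|{\omega}\right| + 27\right) e^{- \frac{17 \left|{\omega}\right|}{3}}}{204}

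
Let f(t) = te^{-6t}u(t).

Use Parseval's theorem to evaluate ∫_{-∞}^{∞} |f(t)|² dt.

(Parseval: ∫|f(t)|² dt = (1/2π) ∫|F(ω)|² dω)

∫|f(t)|² dt = \frac{1}{864}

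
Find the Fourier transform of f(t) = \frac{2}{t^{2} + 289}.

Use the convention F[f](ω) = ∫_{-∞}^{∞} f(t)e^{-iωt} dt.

F(ω) = \frac{2 \pi e^{- 17 \left|{\omega}\right|}}{17}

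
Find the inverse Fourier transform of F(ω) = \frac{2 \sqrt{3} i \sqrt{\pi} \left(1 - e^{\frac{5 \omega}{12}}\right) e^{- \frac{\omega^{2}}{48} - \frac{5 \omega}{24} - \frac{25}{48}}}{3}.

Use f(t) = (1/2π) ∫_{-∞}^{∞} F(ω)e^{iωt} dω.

f(t) = 8 e^{- 12 t^{2}} \sin{\left(5 t \right)}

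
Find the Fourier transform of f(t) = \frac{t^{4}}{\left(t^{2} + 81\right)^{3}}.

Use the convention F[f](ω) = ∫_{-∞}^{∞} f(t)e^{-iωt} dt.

F(ω) = \frac{\pi \left(27 \omega^{2} - 15 \left|{\omega}\right| + 1\right) e^{- 9 \left|{\omega}\right|}}{24}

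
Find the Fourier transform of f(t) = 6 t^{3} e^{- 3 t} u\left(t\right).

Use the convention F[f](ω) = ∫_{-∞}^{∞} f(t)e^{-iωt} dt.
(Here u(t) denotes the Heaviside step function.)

F(ω) = \frac{36}{\left(i \omega + 3\right)^{4}}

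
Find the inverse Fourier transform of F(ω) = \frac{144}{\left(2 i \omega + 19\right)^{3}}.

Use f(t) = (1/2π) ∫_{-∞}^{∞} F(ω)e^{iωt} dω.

f(t) = 9 t^{2} e^{- \frac{19 t}{2}} u\left(t\right)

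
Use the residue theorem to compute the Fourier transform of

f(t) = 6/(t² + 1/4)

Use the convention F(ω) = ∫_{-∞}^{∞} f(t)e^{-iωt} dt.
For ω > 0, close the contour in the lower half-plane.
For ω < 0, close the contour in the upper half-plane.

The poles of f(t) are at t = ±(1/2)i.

Let g(z) = f(z)e^{-iωz}; for large |z| the factor e^{-iωz} decays in the lower half-plane when ω > 0 and in the upper half-plane when ω < 0.

Case ω > 0 (lower half-plane, clockwise contour ⇒ F(ω) = -2πi·ΣRes):
  Res_{z = - \frac{i}{2}} g(z) = 6 i e^{- \frac{\omega}{2}}
  F(ω) = -2πi·ΣRes = 12 \pi e^{- \frac{\omega}{2}}

Case ω < 0 (upper half-plane, counterclockwise contour ⇒ F(ω) = +2πi·ΣRes):
  Res_{z = \frac{i}{2}} g(z) = - 6 i e^{\frac{\omega}{2}}
  F(ω) = 2πi·ΣRes = 12 \pi e^{\frac{\omega}{2}}

Both cases combine into a single formula in |ω|:

F(ω) = 12 \pi e^{- \frac{\left|{\omega}\right|}{2}}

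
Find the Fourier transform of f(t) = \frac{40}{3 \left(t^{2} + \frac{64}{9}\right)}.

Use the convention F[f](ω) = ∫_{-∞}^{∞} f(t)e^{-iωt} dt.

F(ω) = 5 \pi e^{- \frac{8 \left|{\omega}\right|}{3}}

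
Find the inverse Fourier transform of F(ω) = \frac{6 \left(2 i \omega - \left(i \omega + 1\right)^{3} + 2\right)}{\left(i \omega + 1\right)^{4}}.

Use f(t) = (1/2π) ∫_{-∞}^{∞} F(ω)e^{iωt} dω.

f(t) = 6 \left(t^{2} - 1\right) e^{- t} u\left(t\right)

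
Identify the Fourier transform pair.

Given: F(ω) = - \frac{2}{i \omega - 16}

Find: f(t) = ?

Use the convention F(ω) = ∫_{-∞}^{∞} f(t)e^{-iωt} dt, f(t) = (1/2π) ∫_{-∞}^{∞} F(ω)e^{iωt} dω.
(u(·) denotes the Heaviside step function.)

f(t) = 2 e^{16 t} u\left(- t\right)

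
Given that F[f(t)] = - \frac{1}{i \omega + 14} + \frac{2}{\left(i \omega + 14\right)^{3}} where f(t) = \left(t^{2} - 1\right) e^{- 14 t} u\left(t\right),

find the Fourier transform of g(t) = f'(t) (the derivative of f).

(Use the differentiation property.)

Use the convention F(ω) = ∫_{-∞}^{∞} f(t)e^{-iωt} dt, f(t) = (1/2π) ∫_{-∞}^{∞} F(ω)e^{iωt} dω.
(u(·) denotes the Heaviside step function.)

F[g](ω) = \frac{i \omega \left(2 i \omega - \left(i \omega + 14\right)^{3} + 28\right)}{\left(i \omega + 14\right)^{4}}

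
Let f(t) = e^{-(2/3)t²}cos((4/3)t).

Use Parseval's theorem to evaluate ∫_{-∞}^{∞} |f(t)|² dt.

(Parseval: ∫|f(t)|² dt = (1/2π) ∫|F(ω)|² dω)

∫|f(t)|² dt = \frac{\sqrt{3} \sqrt{\pi} \left(1 + e^{\frac{4}{3}}\right)}{4 e^{\frac{4}{3}}}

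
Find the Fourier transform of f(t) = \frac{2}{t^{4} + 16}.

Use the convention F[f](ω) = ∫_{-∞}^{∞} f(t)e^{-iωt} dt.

F(ω) = \frac{\pi e^{- \sqrt{2} \left|{\omega}\right|} \sin{\left(\sqrt{2} \left|{\omega}\right| + \frac{\pi}{4} \right)}}{4}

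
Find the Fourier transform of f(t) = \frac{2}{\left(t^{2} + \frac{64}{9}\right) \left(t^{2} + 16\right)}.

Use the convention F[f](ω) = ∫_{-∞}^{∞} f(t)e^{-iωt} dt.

F(ω) = - \frac{9 \pi e^{- 4 \left|{\omega}\right|}}{160} + \frac{27 \pi e^{- \frac{8 \left|{\omega}\right|}{3}}}{320}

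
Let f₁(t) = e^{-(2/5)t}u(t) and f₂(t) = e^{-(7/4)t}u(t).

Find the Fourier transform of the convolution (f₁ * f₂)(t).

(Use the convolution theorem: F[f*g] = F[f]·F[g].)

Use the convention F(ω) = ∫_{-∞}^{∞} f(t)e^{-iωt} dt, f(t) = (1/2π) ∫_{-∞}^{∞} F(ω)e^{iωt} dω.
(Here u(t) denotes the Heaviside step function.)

F[f₁*f₂](ω) = \frac{20}{- 20 \omega^{2} + 43 i \omega + 14}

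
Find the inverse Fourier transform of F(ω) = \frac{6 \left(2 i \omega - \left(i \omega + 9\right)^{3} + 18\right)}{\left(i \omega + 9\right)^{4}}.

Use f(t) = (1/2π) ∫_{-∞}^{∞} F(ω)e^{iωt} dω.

f(t) = 6 \left(t^{2} - 1\right) e^{- 9 t} u\left(t\right)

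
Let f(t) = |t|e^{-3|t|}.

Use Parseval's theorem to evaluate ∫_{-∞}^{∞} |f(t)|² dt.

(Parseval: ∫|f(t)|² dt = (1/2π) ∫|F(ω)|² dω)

∫|f(t)|² dt = \frac{1}{54}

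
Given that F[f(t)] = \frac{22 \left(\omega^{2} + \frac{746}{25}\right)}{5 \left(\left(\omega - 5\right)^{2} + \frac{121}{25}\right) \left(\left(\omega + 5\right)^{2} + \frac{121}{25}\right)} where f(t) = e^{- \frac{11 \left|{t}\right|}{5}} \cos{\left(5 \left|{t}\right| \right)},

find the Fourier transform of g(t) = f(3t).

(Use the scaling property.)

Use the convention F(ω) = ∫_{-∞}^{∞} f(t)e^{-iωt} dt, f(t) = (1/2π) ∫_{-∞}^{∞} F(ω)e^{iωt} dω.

F[g](ω) = \frac{330 \left(25 \omega^{2} + 6714\right)}{625 \omega^{4} - 226800 \omega^{2} + 45077796}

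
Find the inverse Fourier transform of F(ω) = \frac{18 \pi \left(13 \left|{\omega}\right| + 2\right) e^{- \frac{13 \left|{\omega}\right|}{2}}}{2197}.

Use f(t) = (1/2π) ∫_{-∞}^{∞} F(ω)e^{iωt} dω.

f(t) = \frac{9}{\left(t^{2} + \frac{169}{4}\right)^{2}}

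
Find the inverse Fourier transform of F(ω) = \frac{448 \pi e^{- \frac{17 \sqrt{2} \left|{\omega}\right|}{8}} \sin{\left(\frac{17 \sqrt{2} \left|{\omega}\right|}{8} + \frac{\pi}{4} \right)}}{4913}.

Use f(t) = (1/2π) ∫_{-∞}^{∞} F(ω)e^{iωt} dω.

f(t) = \frac{7}{t^{4} + \frac{83521}{256}}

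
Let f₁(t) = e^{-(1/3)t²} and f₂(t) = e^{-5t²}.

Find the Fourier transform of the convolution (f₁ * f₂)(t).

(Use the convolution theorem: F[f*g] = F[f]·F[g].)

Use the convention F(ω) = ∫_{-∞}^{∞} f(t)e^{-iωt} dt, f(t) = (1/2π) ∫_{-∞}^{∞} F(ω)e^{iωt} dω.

F[f₁*f₂](ω) = \frac{\sqrt{15} \pi e^{- \frac{4 \omega^{2}}{5}}}{5}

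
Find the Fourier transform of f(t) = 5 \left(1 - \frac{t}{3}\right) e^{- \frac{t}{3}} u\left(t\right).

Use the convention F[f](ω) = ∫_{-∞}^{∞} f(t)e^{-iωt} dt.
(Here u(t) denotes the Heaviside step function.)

F(ω) = \frac{45 i \omega}{- 9 \omega^{2} + 6 i \omega + 1}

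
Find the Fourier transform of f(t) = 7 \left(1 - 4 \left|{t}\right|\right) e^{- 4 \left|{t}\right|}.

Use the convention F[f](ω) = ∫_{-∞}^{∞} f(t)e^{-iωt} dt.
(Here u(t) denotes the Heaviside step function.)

F(ω) = \frac{112 \omega^{2}}{\left(\omega^{2} + 16\right)^{2}}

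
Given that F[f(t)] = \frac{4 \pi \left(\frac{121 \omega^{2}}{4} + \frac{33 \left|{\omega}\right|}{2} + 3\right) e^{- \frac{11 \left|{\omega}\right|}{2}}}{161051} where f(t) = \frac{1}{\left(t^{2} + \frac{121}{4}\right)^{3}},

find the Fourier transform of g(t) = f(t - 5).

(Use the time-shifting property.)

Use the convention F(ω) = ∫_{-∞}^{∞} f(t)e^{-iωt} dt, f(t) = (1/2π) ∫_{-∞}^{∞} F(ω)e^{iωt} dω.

F[g](ω) = \frac{\pi \left(121 \omega^{2} + 66 \left|{\omega}\right| + 12\right) e^{- 5 i \omega - \frac{11 \left|{\omega}\right|}{2}}}{161051}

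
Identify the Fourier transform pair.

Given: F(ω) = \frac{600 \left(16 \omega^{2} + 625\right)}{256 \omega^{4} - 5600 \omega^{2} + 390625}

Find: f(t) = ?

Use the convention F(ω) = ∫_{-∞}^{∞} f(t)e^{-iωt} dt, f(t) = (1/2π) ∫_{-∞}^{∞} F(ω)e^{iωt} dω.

f(t) = 5 e^{- \frac{15 \left|{t}\right|}{4}} \cos{\left(5 t \right)}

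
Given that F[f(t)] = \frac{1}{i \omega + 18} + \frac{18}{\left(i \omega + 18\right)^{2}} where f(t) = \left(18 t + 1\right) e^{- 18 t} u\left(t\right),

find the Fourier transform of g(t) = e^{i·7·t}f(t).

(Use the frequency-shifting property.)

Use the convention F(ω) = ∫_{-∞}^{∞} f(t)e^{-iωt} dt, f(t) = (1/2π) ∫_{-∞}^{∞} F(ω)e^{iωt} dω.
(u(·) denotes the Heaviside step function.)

F[g](ω) = \frac{18 i \left(\omega - 7\right) + \left(i \left(\omega - 7\right) + 18\right)^{2} + 324}{\left(i \left(\omega - 7\right) + 18\right)^{3}}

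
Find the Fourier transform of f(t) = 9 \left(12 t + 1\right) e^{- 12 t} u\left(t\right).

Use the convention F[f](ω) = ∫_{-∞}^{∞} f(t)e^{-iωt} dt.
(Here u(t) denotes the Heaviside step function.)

F(ω) = \frac{9 \left(- i \omega - 24\right)}{\omega^{2} - 24 i \omega - 144}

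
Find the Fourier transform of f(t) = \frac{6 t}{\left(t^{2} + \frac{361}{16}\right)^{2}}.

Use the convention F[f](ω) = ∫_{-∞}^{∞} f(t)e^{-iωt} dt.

F(ω) = - \frac{12 i \pi \omega e^{- \frac{19 \left|{\omega}\right|}{4}}}{19}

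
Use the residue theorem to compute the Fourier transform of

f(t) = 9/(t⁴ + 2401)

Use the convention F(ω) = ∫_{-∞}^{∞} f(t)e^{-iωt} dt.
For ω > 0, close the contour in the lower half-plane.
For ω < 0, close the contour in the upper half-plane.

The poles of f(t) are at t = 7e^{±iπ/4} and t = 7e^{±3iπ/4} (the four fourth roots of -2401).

Let g(z) = f(z)e^{-iωz}; for large |z| the factor e^{-iωz} decays in the lower half-plane when ω > 0 and in the upper half-plane when ω < 0.

Case ω > 0 (lower half-plane, clockwise contour ⇒ F(ω) = -2πi·ΣRes):
  Res_{z = - \frac{7 \sqrt{2}}{2} - \frac{7 \sqrt{2} i}{2}} g(z) = \frac{9 \sqrt{2} i \left(1 - i\right) e^{\frac{7 \sqrt{2} \omega \left(-1 + i\right)}{2}}}{2744}
  Res_{z = \frac{7 \sqrt{2}}{2} - \frac{7 \sqrt{2} i}{2}} g(z) = \frac{9 \sqrt{2} i \left(1 + i\right) e^{- \frac{7 \sqrt{2} \omega \left(1 + i\right)}{2}}}{2744}
  F(ω) = -2πi·ΣRes = \frac{9 \sqrt{2} \pi \left(1 - i\right) \left(e^{7 \sqrt{2} i \omega} + i\right) e^{- \frac{7 \sqrt{2} \omega \left(1 + i\right)}{2}}}{1372} = \frac{9 \pi e^{- \frac{7 \sqrt{2} \omega}{2}} \sin{\left(\frac{7 \sqrt{2} \omega}{2} + \frac{\pi}{4} \right)}}{343}

Case ω < 0 (upper half-plane, counterclockwise contour ⇒ F(ω) = +2πi·ΣRes):
  Res_{z = \frac{7 \sqrt{2}}{2} + \frac{7 \sqrt{2} i}{2}} g(z) = \frac{9 \sqrt{2} i \left(-1 + i\right) e^{\frac{7 \sqrt{2} \omega \left(1 - i\right)}{2}}}{2744}
  Res_{z = - \frac{7 \sqrt{2}}{2} + \frac{7 \sqrt{2} i}{2}} g(z) = \frac{9 \sqrt{2} \left(1 - i\right) e^{\frac{7 \sqrt{2} \omega \left(1 + i\right)}{2}}}{2744}
  F(ω) = 2πi·ΣRes = - \frac{9 \sqrt{2} i \pi \left(i \left(1 - i\right) e^{\frac{7 \sqrt{2} \omega \left(1 - i\right)}{2}} - \left(1 - i\right) e^{\frac{7 \sqrt{2} \omega \left(1 + i\right)}{2}}\right)}{1372} = \frac{9 \pi e^{\frac{7 \sqrt{2} \omega}{2}} \cos{\left(\frac{7 \sqrt{2} \omega}{2} + \frac{\pi}{4} \right)}}{343}

Both cases combine into a single formula in |ω|:

F(ω) = \frac{9 \pi e^{- \frac{7 \sqrt{2} \left|{\omega}\right|}{2}} \sin{\left(\frac{7 \sqrt{2} \left|{\omega}\right|}{2} + \frac{\pi}{4} \right)}}{343}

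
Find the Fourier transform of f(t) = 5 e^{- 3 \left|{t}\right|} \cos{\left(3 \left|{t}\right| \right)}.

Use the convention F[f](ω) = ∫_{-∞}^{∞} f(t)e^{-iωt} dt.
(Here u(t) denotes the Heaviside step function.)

F(ω) = \frac{30 \left(\omega^{2} + 18\right)}{\omega^{4} + 324}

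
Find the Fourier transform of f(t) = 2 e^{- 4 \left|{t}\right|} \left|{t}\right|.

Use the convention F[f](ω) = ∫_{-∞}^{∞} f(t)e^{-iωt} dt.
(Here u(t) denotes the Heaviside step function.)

F(ω) = \frac{4 \left(16 - \omega^{2}\right)}{\left(\omega^{2} + 16\right)^{2}}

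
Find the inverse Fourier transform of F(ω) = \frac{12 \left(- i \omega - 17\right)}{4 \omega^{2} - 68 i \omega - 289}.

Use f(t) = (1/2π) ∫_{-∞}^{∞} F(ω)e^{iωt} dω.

f(t) = 3 \left(\frac{17 t}{2} + 1\right) e^{- \frac{17 t}{2}} u\left(t\right)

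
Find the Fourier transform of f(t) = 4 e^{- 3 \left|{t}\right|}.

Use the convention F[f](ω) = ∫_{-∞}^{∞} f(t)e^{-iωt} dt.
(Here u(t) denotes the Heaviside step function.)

F(ω) = \frac{24}{\omega^{2} + 9}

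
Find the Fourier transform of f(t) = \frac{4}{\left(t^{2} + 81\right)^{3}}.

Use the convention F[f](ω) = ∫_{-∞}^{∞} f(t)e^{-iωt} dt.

F(ω) = \frac{\pi \left(27 \omega^{2} + 9 \left|{\omega}\right| + 1\right) e^{- 9 \left|{\omega}\right|}}{39366}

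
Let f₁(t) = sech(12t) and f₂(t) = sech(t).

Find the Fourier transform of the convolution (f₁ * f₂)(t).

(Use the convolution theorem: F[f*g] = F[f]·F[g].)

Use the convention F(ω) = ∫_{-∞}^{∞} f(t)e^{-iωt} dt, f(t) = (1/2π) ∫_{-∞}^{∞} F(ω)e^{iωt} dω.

F[f₁*f₂](ω) = \frac{\pi^{2}}{12 \cosh{\left(\frac{\pi \omega}{24} \right)} \cosh{\left(\frac{\pi \omega}{2} \right)}}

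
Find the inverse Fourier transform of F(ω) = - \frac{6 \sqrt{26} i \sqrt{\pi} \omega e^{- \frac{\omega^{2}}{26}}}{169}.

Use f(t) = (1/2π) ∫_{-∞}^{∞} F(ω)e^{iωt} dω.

f(t) = 6 t e^{- \frac{13 t^{2}}{2}}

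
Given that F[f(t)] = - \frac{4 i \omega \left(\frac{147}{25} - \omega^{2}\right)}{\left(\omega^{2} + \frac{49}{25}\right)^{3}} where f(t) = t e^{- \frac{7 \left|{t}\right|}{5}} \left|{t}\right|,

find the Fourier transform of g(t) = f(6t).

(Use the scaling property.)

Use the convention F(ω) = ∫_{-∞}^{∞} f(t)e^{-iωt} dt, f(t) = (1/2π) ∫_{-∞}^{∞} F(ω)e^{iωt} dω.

F[g](ω) = \frac{90000 i \omega \left(25 \omega^{2} - 5292\right)}{\left(25 \omega^{2} + 1764\right)^{3}}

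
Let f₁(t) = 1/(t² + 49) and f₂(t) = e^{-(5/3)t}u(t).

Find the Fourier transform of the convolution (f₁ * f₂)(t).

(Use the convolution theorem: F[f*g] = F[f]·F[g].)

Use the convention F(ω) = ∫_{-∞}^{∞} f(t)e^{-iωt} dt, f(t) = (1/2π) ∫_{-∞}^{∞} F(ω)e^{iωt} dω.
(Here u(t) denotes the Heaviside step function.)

F[f₁*f₂](ω) = \frac{3 \pi e^{- 7 \left|{\omega}\right|}}{7 \left(3 i \omega + 5\right)}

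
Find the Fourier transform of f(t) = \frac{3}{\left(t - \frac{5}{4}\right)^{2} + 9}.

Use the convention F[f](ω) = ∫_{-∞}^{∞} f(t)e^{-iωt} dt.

F(ω) = \pi e^{- \frac{5 i \omega}{4} - 3 \left|{\omega}\right|}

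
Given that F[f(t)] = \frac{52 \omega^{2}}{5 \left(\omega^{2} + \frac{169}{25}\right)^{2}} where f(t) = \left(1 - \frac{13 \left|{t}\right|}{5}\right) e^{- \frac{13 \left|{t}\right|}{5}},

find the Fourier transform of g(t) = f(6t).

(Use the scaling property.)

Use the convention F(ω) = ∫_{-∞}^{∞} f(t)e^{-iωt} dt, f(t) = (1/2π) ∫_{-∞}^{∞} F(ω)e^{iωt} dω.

F[g](ω) = \frac{39000 \omega^{2}}{\left(25 \omega^{2} + 6084\right)^{2}}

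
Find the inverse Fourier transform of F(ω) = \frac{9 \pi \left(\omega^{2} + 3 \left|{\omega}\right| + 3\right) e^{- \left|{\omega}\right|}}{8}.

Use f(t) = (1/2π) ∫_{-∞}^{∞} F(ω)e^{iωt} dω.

f(t) = \frac{9}{\left(t^{2} + 1\right)^{3}}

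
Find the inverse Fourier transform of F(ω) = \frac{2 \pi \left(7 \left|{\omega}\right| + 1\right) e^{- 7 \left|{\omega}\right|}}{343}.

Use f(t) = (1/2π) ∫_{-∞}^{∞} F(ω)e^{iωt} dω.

f(t) = \frac{4}{\left(t^{2} + 49\right)^{2}}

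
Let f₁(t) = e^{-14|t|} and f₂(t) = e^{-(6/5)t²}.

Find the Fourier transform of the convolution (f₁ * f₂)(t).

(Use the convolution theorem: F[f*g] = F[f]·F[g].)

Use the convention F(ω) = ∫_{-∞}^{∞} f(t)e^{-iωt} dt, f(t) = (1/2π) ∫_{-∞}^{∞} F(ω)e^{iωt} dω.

F[f₁*f₂](ω) = \frac{14 \sqrt{30} \sqrt{\pi} e^{- \frac{5 \omega^{2}}{24}}}{3 \left(\omega^{2} + 196\right)}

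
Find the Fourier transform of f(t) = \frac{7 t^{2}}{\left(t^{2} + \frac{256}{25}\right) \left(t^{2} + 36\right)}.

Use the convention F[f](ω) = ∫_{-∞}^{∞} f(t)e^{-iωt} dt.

F(ω) = \frac{75 \pi e^{- 6 \left|{\omega}\right|}}{46} - \frac{20 \pi e^{- \frac{16 \left|{\omega}\right|}{5}}}{23}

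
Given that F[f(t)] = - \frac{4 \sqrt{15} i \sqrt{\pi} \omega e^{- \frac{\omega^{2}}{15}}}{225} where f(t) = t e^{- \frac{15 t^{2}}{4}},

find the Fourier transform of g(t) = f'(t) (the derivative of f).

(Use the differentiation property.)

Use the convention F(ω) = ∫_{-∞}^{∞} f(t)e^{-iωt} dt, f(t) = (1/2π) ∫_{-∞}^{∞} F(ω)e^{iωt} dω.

F[g](ω) = \frac{4 \sqrt{15} \sqrt{\pi} \omega^{2} e^{- \frac{\omega^{2}}{15}}}{225}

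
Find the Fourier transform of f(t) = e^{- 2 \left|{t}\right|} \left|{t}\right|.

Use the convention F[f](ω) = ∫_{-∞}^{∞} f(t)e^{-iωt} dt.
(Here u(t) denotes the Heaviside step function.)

F(ω) = \frac{2 \left(4 - \omega^{2}\right)}{\left(\omega^{2} + 4\right)^{2}}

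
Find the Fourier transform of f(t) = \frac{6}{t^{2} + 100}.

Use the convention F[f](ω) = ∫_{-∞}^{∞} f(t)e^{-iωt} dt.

F(ω) = \frac{3 \pi e^{- 10 \left|{\omega}\right|}}{5}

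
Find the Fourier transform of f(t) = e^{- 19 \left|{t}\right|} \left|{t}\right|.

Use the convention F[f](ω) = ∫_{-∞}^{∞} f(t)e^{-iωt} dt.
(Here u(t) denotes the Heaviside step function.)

F(ω) = \frac{2 \left(361 - \omega^{2}\right)}{\left(\omega^{2} + 361\right)^{2}}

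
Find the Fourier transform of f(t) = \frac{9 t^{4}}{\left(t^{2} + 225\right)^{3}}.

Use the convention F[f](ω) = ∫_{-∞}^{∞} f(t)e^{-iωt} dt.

F(ω) = \frac{9 \pi \left(75 \omega^{2} - 25 \left|{\omega}\right| + 1\right) e^{- 15 \left|{\omega}\right|}}{40}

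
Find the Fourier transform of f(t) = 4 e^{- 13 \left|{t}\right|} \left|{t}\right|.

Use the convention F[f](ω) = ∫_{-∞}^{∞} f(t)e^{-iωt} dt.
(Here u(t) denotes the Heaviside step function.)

F(ω) = \frac{8 \left(169 - \omega^{2}\right)}{\left(\omega^{2} + 169\right)^{2}}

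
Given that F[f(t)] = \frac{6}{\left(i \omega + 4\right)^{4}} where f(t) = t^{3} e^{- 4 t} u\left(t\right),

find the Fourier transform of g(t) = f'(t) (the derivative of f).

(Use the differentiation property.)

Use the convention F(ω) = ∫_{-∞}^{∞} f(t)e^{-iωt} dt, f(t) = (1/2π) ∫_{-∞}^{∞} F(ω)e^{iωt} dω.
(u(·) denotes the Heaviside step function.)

F[g](ω) = \frac{6 i \omega}{\left(i \omega + 4\right)^{4}}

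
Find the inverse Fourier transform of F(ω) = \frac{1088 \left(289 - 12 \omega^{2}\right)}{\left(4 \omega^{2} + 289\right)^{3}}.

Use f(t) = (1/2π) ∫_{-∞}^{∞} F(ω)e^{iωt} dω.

f(t) = 2 t^{2} e^{- \frac{17 \left|{t}\right|}{2}}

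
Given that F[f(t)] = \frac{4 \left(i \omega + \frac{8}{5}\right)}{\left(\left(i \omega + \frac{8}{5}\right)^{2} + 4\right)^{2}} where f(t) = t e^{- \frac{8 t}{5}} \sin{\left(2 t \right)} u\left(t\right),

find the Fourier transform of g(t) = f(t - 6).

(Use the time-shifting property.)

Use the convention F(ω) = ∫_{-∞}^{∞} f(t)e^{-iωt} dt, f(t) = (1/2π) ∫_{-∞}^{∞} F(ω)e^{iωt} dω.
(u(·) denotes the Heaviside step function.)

F[g](ω) = \frac{500 \left(5 i \omega + 8\right) e^{- 6 i \omega}}{\left(\left(5 i \omega + 8\right)^{2} + 100\right)^{2}}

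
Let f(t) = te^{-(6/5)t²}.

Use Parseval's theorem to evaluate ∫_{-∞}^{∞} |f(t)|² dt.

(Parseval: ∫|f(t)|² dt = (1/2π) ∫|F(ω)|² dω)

∫|f(t)|² dt = \frac{5 \sqrt{15} \sqrt{\pi}}{144}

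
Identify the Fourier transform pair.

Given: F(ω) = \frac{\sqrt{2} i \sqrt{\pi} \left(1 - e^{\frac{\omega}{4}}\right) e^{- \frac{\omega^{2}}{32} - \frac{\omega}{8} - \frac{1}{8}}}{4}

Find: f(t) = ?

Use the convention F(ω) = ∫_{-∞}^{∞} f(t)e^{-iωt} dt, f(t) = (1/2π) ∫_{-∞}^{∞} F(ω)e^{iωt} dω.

f(t) = 2 e^{- 8 t^{2}} \sin{\left(2 t \right)}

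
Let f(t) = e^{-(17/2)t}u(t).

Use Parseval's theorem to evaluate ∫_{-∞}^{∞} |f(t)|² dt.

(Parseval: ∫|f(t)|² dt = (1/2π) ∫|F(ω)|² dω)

∫|f(t)|² dt = \frac{1}{17}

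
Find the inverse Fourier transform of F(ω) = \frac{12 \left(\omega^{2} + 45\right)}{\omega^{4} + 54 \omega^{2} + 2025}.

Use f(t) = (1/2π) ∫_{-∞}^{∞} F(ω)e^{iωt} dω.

f(t) = e^{- 6 \left|{t}\right|} \cos{\left(3 \left|{t}\right| \right)}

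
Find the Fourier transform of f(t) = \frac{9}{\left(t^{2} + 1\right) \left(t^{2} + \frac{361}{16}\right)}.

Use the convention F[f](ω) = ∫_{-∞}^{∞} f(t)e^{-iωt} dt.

F(ω) = \frac{48 \pi e^{- \left|{\omega}\right|}}{115} - \frac{192 \pi e^{- \frac{19 \left|{\omega}\right|}{4}}}{2185}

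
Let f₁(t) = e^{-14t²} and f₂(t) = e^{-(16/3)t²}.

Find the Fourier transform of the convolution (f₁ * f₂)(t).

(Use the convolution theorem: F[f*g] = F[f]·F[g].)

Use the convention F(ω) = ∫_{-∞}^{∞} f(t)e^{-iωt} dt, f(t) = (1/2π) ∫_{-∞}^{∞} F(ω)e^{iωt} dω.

F[f₁*f₂](ω) = \frac{\sqrt{42} \pi e^{- \frac{29 \omega^{2}}{448}}}{56}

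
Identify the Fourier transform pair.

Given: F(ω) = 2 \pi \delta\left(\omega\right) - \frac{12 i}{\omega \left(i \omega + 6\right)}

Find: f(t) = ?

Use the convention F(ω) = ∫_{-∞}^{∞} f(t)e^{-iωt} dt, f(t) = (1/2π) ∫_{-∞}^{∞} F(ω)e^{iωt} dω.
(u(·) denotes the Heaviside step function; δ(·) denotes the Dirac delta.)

f(t) = 2 \left(1 - e^{- 6 t}\right) u\left(t\right)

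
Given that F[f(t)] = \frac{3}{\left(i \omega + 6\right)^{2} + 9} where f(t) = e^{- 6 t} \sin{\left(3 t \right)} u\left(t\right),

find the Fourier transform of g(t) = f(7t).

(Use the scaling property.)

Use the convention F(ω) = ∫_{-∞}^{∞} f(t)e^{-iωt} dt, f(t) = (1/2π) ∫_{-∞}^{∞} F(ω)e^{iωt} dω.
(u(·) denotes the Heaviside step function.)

F[g](ω) = \frac{21}{\left(i \omega + 42\right)^{2} + 441}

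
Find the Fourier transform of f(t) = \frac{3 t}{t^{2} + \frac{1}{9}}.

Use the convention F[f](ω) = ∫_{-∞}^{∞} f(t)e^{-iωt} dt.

F(ω) = - 3 i \pi e^{- \frac{\left|{\omega}\right|}{3}} \operatorname{sign}{\left(\omega \right)}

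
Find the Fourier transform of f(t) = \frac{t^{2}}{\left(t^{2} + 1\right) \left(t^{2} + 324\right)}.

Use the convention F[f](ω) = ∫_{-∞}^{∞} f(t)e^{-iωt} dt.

F(ω) = \frac{\pi \left(18 - e^{17 \left|{\omega}\right|}\right) e^{- 18 \left|{\omega}\right|}}{323}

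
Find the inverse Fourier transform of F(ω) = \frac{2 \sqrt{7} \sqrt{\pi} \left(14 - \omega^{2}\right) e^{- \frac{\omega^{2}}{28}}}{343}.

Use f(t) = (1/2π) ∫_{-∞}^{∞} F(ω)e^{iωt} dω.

f(t) = 8 t^{2} e^{- 7 t^{2}}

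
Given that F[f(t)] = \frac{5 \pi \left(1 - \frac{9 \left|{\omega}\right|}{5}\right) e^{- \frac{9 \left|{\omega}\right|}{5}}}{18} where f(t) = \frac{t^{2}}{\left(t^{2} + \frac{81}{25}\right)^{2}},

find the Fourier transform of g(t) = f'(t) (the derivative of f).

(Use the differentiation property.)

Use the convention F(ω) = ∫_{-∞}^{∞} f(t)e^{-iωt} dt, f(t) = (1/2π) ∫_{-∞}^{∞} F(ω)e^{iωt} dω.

F[g](ω) = \frac{i \pi \omega \left(5 - 9 \left|{\omega}\right|\right) e^{- \frac{9 \left|{\omega}\right|}{5}}}{18}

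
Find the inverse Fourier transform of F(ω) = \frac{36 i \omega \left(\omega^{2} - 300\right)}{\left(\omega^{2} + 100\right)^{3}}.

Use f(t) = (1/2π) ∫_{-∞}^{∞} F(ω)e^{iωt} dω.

f(t) = 9 t e^{- 10 \left|{t}\right|} \left|{t}\right|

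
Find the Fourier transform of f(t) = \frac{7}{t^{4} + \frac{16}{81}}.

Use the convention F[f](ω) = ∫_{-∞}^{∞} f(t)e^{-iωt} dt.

F(ω) = \frac{189 \pi e^{- \frac{\sqrt{2} \left|{\omega}\right|}{3}} \sin{\left(\frac{\sqrt{2} \left|{\omega}\right|}{3} + \frac{\pi}{4} \right)}}{8}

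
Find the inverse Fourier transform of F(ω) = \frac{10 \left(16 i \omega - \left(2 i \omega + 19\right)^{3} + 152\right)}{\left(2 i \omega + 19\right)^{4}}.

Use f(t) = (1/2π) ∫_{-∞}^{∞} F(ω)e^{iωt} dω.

f(t) = 5 \left(t^{2} - 1\right) e^{- \frac{19 t}{2}} u\left(t\right)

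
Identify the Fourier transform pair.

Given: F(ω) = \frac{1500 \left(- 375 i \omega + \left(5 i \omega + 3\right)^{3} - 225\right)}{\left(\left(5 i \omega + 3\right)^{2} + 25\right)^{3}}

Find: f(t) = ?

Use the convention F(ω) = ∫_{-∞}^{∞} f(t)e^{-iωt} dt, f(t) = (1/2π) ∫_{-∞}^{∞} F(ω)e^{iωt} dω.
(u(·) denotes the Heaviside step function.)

f(t) = 6 t^{2} e^{- \frac{3 t}{5}} \cos{\left(t \right)} u\left(t\right)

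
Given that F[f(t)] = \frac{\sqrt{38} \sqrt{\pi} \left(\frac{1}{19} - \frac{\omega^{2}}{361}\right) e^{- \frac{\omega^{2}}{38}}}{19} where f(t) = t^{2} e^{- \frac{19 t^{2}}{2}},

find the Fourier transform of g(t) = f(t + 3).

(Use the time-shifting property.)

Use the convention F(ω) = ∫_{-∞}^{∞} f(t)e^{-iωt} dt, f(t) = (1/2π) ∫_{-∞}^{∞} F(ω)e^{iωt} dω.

F[g](ω) = \frac{\sqrt{38} \sqrt{\pi} \left(19 - \omega^{2}\right) e^{\frac{\omega \left(- \omega + 114 i\right)}{38}}}{6859}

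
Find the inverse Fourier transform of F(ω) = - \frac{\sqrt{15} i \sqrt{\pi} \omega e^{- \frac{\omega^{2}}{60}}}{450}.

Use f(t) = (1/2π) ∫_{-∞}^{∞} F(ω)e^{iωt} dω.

f(t) = t e^{- 15 t^{2}}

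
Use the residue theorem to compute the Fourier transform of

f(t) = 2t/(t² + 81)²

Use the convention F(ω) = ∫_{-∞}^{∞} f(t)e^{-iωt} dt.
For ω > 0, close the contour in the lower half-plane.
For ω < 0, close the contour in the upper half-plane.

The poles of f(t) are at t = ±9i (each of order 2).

Let g(z) = f(z)e^{-iωz}; for large |z| the factor e^{-iωz} decays in the lower half-plane when ω > 0 and in the upper half-plane when ω < 0.

Case ω > 0 (lower half-plane, clockwise contour ⇒ F(ω) = -2πi·ΣRes):
  Res_{z = - 9 i} g(z) = \frac{\omega e^{- 9 \omega}}{18} (pole of order 2)
  F(ω) = -2πi·ΣRes = - \frac{i \pi \omega e^{- 9 \omega}}{9}

Case ω < 0 (upper half-plane, counterclockwise contour ⇒ F(ω) = +2πi·ΣRes):
  Res_{z = 9 i} g(z) = - \frac{\omega e^{9 \omega}}{18} (pole of order 2)
  F(ω) = 2πi·ΣRes = - \frac{i \pi \omega e^{9 \omega}}{9}

Both cases combine into a single formula in |ω|:

F(ω) = - \frac{i \pi \omega e^{- 9 \left|{\omega}\right|}}{9}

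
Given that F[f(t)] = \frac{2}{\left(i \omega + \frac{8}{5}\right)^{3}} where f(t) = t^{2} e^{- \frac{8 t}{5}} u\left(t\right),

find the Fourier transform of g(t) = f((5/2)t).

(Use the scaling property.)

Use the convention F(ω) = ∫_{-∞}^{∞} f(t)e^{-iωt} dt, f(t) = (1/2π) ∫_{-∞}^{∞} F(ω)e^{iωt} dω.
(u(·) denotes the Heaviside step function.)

F[g](ω) = \frac{25}{2 \left(i \omega + 4\right)^{3}}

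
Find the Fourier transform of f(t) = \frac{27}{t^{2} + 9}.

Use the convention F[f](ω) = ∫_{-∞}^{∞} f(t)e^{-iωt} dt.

F(ω) = 9 \pi e^{- 3 \left|{\omega}\right|}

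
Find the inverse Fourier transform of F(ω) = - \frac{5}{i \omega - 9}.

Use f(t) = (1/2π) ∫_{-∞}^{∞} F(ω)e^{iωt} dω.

f(t) = 5 e^{9 t} u\left(- t\right)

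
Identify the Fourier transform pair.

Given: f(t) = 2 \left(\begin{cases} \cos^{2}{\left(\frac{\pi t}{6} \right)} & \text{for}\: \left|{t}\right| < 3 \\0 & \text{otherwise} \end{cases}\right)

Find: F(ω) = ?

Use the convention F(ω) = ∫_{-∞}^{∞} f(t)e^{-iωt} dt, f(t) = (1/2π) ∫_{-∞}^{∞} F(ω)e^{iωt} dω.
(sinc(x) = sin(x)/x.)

F(ω) = - \frac{6 \pi^{2} \operatorname{sinc}{\left(3 \omega \right)}}{9 \omega^{2} - \pi^{2}}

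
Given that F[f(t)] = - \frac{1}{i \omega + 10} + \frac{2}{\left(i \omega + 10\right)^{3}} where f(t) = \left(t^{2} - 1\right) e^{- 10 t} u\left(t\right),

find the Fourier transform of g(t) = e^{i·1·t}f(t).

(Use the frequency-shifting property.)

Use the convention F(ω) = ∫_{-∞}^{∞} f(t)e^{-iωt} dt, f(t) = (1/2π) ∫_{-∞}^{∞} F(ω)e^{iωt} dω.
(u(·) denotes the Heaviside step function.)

F[g](ω) = \frac{2 i \left(\omega - 1\right) - \left(i \left(\omega - 1\right) + 10\right)^{3} + 20}{\left(i \left(\omega - 1\right) + 10\right)^{4}}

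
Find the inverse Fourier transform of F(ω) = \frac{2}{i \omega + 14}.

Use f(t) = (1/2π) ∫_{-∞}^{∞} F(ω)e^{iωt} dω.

f(t) = 2 e^{- 14 t} u\left(t\right)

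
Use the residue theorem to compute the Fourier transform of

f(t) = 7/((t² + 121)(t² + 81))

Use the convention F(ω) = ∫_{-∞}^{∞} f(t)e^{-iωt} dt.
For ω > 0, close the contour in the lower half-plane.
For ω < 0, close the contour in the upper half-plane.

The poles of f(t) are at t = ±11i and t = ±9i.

Let g(z) = f(z)e^{-iωz}; for large |z| the factor e^{-iωz} decays in the lower half-plane when ω > 0 and in the upper half-plane when ω < 0.

Case ω > 0 (lower half-plane, clockwise contour ⇒ F(ω) = -2πi·ΣRes):
  Res_{z = - 11 i} g(z) = - \frac{7 i e^{- 11 \omega}}{880}
  Res_{z = - 9 i} g(z) = \frac{7 i e^{- 9 \omega}}{720}
  F(ω) = -2πi·ΣRes = \frac{7 \pi \left(11 e^{2 \omega} - 9\right) e^{- 11 \omega}}{3960}

Case ω < 0 (upper half-plane, counterclockwise contour ⇒ F(ω) = +2πi·ΣRes):
  Res_{z = 11 i} g(z) = \frac{7 i e^{11 \omega}}{880}
  Res_{z = 9 i} g(z) = - \frac{7 i e^{9 \omega}}{720}
  F(ω) = 2πi·ΣRes = \frac{7 \pi \left(11 - 9 e^{2 \omega}\right) e^{9 \omega}}{3960}

Both cases combine into a single formula in |ω|:

F(ω) = \frac{7 \pi \left(11 e^{2 \left|{\omega}\right|} - 9\right) e^{- 11 \left|{\omega}\right|}}{3960}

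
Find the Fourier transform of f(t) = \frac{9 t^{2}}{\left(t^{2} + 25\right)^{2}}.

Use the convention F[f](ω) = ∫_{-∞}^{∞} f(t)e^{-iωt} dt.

F(ω) = \frac{9 \pi \left(1 - 5 \left|{\omega}\right|\right) e^{- 5 \left|{\omega}\right|}}{10}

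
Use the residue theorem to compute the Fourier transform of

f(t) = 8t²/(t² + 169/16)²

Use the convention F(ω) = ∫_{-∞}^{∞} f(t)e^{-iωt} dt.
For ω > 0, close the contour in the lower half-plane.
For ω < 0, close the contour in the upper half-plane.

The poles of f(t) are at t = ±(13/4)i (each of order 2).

Let g(z) = f(z)e^{-iωz}; for large |z| the factor e^{-iωz} decays in the lower half-plane when ω > 0 and in the upper half-plane when ω < 0.

Case ω > 0 (lower half-plane, clockwise contour ⇒ F(ω) = -2πi·ΣRes):
  Res_{z = - \frac{13 i}{4}} g(z) = i \left(\frac{8}{13} - 2 \omega\right) e^{- \frac{13 \omega}{4}} (pole of order 2)
  F(ω) = -2πi·ΣRes = \frac{4 \pi \left(4 - 13 \omega\right) e^{- \frac{13 \omega}{4}}}{13}

Case ω < 0 (upper half-plane, counterclockwise contour ⇒ F(ω) = +2πi·ΣRes):
  Res_{z = \frac{13 i}{4}} g(z) = i \left(- 2 \omega - \frac{8}{13}\right) e^{\frac{13 \omega}{4}} (pole of order 2)
  F(ω) = 2πi·ΣRes = \frac{4 \pi \left(13 \omega + 4\right) e^{\frac{13 \omega}{4}}}{13}

Both cases combine into a single formula in |ω|:

F(ω) = \frac{4 \pi \left(4 - 13 \left|{\omega}\right|\right) e^{- \frac{13 \left|{\omega}\right|}{4}}}{13}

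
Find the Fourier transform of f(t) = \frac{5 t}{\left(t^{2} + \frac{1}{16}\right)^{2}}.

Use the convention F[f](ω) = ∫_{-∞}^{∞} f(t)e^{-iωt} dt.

F(ω) = - 10 i \pi \omega e^{- \frac{\left|{\omega}\right|}{4}}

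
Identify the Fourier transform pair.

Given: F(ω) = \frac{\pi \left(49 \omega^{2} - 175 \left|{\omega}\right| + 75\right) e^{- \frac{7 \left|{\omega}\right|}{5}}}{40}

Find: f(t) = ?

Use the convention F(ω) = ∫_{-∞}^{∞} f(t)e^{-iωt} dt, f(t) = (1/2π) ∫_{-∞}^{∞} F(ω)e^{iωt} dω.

f(t) = \frac{7 t^{4}}{\left(t^{2} + \frac{49}{25}\right)^{3}}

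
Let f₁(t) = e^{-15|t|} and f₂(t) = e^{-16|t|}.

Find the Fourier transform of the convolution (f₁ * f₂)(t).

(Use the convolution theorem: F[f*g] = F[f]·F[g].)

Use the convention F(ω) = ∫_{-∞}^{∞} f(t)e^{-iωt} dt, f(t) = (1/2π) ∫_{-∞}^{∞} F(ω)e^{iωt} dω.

F[f₁*f₂](ω) = \frac{960}{\left(\omega^{2} + 225\right) \left(\omega^{2} + 256\right)}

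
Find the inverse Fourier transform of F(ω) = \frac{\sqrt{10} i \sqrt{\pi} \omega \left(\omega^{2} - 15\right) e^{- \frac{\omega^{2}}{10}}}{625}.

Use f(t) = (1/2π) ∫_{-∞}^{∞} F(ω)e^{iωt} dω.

f(t) = t^{3} e^{- \frac{5 t^{2}}{2}}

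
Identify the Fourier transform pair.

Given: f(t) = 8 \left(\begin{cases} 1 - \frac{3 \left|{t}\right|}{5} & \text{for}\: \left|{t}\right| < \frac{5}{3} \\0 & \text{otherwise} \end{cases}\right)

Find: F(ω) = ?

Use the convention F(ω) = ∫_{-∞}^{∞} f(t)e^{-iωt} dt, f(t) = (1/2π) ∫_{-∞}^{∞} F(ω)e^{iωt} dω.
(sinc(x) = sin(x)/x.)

F(ω) = \frac{40 \operatorname{sinc}^{2}{\left(\frac{5 \omega}{6} \right)}}{3}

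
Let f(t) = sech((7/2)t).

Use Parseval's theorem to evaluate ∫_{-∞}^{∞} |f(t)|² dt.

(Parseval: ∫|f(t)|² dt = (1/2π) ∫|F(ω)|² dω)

∫|f(t)|² dt = \frac{4}{7}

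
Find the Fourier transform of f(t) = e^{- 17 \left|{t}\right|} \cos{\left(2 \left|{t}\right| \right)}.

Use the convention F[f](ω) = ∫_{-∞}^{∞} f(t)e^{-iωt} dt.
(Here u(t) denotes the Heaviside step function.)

F(ω) = \frac{34 \left(\omega^{2} + 293\right)}{\omega^{4} + 570 \omega^{2} + 85849}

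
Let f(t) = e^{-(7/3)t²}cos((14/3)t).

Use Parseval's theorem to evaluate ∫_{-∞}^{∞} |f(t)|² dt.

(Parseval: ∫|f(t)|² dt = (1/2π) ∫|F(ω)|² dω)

∫|f(t)|² dt = \frac{\sqrt{42} \sqrt{\pi} \left(1 + e^{\frac{14}{3}}\right)}{28 e^{\frac{14}{3}}}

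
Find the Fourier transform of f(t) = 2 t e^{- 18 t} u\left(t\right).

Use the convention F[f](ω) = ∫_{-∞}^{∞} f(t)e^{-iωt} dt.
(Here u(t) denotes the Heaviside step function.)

F(ω) = \frac{2}{\left(i \omega + 18\right)^{2}}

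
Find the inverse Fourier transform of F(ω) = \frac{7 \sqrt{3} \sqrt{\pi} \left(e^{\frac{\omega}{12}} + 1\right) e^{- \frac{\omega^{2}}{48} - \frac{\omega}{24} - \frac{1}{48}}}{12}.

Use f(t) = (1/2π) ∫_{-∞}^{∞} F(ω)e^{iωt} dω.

f(t) = 7 e^{- 12 t^{2}} \cos{\left(t \right)}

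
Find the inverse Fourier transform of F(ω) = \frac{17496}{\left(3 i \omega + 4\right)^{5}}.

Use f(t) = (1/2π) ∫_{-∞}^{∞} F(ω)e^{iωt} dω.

f(t) = 3 t^{4} e^{- \frac{4 t}{3}} u\left(t\right)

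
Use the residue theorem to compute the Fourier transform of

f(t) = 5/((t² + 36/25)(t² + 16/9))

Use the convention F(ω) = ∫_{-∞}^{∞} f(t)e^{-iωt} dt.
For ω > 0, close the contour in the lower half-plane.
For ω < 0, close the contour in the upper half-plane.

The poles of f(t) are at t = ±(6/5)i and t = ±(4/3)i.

Let g(z) = f(z)e^{-iωz}; for large |z| the factor e^{-iωz} decays in the lower half-plane when ω > 0 and in the upper half-plane when ω < 0.

Case ω > 0 (lower half-plane, clockwise contour ⇒ F(ω) = -2πi·ΣRes):
  Res_{z = - \frac{6 i}{5}} g(z) = \frac{1875 i e^{- \frac{6 \omega}{5}}}{304}
  Res_{z = - \frac{4 i}{3}} g(z) = - \frac{3375 i e^{- \frac{4 \omega}{3}}}{608}
  F(ω) = -2πi·ΣRes = - \frac{3375 \pi e^{- \frac{4 \omega}{3}}}{304} + \frac{1875 \pi e^{- \frac{6 \omega}{5}}}{152}

Case ω < 0 (upper half-plane, counterclockwise contour ⇒ F(ω) = +2πi·ΣRes):
  Res_{z = \frac{6 i}{5}} g(z) = - \frac{1875 i e^{\frac{6 \omega}{5}}}{304}
  Res_{z = \frac{4 i}{3}} g(z) = \frac{3375 i e^{\frac{4 \omega}{3}}}{608}
  F(ω) = 2πi·ΣRes = \frac{375 \pi \left(10 e^{\frac{6 \omega}{5}} - 9 e^{\frac{4 \omega}{3}}\right)}{304}

Both cases combine into a single formula in |ω|:

F(ω) = - \frac{3375 \pi e^{- \frac{4 \left|{\omega}\right|}{3}}}{304} + \frac{1875 \pi e^{- \frac{6 \left|{\omega}\right|}{5}}}{152}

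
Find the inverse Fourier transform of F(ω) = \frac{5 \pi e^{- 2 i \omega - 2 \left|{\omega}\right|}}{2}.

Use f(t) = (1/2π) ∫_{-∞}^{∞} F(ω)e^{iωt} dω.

f(t) = \frac{5}{\left(t - 2\right)^{2} + 4}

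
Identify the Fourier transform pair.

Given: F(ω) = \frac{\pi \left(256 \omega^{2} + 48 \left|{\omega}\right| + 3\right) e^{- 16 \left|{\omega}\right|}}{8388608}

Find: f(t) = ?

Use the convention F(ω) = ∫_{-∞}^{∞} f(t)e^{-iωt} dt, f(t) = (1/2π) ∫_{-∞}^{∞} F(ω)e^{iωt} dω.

f(t) = \frac{1}{\left(t^{2} + 256\right)^{3}}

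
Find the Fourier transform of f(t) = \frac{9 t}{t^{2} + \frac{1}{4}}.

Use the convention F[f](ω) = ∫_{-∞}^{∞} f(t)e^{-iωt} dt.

F(ω) = - 9 i \pi e^{- \frac{\left|{\omega}\right|}{2}} \operatorname{sign}{\left(\omega \right)}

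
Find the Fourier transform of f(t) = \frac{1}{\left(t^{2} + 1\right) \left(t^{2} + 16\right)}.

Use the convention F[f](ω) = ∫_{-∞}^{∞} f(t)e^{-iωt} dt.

F(ω) = \frac{\pi e^{- \left|{\omega}\right|}}{15} - \frac{\pi e^{- 4 \left|{\omega}\right|}}{60}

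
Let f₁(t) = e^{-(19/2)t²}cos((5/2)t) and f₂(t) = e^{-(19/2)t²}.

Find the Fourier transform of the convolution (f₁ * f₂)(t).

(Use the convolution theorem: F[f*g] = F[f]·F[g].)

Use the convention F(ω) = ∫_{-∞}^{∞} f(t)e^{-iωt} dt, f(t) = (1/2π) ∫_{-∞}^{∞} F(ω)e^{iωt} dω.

F[f₁*f₂](ω) = \frac{\pi \left(e^{\frac{5 \omega}{19}} + 1\right) e^{- \frac{\omega^{2}}{19} - \frac{5 \omega}{38} - \frac{25}{152}}}{19}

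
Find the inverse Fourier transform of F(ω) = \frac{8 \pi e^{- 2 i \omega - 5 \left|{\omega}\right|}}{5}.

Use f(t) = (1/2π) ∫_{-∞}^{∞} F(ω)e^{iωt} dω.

f(t) = \frac{8}{\left(t - 2\right)^{2} + 25}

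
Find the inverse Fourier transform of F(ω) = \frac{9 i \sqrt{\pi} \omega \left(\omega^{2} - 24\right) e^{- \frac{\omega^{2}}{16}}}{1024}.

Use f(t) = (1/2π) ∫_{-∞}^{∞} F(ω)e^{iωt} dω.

f(t) = 9 t^{3} e^{- 4 t^{2}}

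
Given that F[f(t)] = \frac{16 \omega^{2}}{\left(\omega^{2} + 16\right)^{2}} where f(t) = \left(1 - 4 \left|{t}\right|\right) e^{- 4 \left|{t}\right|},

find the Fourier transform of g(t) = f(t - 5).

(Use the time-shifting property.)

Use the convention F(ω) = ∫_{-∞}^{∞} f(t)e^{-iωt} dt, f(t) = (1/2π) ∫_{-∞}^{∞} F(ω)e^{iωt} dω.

F[g](ω) = \frac{16 \omega^{2} e^{- 5 i \omega}}{\left(\omega^{2} + 16\right)^{2}}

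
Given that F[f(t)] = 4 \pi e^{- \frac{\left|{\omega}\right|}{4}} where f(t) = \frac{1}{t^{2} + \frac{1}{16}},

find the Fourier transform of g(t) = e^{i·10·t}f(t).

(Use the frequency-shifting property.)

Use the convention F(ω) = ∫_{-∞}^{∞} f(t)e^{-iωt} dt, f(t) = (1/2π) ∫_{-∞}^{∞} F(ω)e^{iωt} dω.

F[g](ω) = 4 \pi e^{- \frac{\left|{\omega - 10}\right|}{4}}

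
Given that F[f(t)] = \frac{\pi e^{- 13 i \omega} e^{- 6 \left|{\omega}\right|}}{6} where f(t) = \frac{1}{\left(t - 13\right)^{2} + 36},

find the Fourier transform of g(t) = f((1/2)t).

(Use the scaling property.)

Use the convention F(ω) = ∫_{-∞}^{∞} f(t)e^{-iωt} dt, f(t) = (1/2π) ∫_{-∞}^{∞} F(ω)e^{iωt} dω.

F[g](ω) = \frac{\pi e^{- 26 i \omega - 12 \left|{\omega}\right|}}{3}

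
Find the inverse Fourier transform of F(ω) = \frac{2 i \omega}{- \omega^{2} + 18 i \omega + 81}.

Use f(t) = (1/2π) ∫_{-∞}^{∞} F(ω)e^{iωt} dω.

f(t) = 2 \left(1 - 9 t\right) e^{- 9 t} u\left(t\right)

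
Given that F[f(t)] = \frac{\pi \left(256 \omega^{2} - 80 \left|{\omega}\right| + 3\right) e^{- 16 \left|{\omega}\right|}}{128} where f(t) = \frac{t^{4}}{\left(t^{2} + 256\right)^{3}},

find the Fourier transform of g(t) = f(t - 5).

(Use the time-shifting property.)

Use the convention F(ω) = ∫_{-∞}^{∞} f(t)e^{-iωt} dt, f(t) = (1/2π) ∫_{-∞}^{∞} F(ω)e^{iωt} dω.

F[g](ω) = \frac{\pi \left(256 \omega^{2} - 80 \left|{\omega}\right| + 3\right) e^{- 5 i \omega - 16 \left|{\omega}\right|}}{128}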